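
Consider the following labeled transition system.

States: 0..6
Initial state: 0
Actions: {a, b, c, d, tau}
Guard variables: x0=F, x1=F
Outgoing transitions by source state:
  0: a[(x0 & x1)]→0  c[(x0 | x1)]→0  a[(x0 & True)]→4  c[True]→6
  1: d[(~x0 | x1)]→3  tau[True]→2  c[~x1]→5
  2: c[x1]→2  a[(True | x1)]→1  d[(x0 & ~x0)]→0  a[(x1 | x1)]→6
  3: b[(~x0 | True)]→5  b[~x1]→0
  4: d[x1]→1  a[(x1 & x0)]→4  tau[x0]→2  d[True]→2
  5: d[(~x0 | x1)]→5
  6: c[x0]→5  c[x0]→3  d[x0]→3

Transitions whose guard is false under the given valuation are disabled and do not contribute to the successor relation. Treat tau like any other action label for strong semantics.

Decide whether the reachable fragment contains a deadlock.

Reachable = {0,6}
  0: c→6  [deg 1]
  6: ∅  [deadlock]
Path to 6: c

Answer: DEADLOCK at state 6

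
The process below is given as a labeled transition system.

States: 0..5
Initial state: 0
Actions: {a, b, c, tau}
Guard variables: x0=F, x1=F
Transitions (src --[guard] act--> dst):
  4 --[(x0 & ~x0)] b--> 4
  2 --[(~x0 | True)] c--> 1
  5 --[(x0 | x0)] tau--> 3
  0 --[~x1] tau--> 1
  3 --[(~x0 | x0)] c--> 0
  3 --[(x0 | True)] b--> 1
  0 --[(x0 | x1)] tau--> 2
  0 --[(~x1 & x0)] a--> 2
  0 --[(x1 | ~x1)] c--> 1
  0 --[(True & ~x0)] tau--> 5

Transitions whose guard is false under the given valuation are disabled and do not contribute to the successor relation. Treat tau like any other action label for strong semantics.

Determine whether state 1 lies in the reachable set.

Answer: REACHABLE

Working:
6 transition(s) survive guard evaluation.
depth 0: {0}
depth 1: {1,5}  now seen {0,1,5}
Reachable = {0,1,5}
trace reaching 1: tau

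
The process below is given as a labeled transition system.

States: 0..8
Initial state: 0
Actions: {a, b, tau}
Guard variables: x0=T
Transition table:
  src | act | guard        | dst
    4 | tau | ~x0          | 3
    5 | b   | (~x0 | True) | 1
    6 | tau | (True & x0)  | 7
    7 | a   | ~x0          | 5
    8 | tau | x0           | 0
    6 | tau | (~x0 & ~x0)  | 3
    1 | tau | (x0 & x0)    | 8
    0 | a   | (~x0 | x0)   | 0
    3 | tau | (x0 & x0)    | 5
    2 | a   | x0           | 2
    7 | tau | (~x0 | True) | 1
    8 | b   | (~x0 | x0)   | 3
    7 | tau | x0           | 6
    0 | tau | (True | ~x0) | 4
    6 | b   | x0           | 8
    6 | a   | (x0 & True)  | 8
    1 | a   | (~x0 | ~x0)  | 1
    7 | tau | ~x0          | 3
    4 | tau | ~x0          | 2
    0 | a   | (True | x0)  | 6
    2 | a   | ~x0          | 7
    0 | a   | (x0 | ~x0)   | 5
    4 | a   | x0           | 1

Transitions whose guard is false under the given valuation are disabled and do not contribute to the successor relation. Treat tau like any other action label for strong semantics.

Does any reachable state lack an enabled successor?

Reachable = {0,1,3,4,5,6,7,8}
  0: a→0  a→5  a→6  tau→4  [deg 4]
  1: tau→8  [deg 1]
  3: tau→5  [deg 1]
  4: a→1  [deg 1]
  5: b→1  [deg 1]
  6: a→8  b→8  tau→7  [deg 3]
  7: tau→1  tau→6  [deg 2]
  8: b→3  tau→0  [deg 2]

Answer: DEADLOCK-FREE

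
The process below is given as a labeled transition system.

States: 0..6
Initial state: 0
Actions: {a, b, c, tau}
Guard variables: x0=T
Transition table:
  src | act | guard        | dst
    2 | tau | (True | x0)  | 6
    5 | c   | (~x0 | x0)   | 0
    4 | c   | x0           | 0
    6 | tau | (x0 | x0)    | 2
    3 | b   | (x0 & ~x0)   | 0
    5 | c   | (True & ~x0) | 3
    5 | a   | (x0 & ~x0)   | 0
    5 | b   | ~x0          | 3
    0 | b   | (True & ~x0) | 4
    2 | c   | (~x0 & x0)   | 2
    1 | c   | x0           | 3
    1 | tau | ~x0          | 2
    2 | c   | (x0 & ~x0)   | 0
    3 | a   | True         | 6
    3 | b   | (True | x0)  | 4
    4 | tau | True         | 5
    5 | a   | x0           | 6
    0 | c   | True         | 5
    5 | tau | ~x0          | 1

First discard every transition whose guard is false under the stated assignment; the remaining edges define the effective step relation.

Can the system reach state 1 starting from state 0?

After dropping false guards: 10 live edges.
depth 0: {0}
depth 1: {5}  cumulative {0,5}
depth 2: {6}  cumulative {0,5,6}
depth 3: {2}  cumulative {0,2,5,6}
Reach set: {0,2,5,6}

Answer: UNREACHABLE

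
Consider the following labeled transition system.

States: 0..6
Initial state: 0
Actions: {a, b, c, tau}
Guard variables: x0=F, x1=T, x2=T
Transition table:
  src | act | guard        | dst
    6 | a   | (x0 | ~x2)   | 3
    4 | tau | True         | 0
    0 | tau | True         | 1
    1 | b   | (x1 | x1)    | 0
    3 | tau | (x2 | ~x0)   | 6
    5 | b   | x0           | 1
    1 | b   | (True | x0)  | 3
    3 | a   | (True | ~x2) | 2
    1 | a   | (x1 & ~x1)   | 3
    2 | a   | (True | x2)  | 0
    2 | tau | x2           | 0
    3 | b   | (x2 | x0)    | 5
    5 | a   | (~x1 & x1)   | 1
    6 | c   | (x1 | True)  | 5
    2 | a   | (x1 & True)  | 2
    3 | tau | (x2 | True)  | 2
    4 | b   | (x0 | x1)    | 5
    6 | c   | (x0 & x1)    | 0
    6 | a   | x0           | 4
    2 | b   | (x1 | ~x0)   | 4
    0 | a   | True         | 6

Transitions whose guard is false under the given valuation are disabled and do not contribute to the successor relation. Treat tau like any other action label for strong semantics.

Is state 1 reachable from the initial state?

15 transition(s) survive guard evaluation.
Layer 0: {0}
Layer 1: {1,6}  now seen {0,1,6}
Layer 2: {3,5}  now seen {0,1,3,5,6}
Layer 3: {2}  now seen {0,1,2,3,5,6}
Layer 4: {4}  now seen {0,1,2,3,4,5,6}
Reach set: {0,1,2,3,4,5,6}
witness 1: tau

Answer: REACHABLE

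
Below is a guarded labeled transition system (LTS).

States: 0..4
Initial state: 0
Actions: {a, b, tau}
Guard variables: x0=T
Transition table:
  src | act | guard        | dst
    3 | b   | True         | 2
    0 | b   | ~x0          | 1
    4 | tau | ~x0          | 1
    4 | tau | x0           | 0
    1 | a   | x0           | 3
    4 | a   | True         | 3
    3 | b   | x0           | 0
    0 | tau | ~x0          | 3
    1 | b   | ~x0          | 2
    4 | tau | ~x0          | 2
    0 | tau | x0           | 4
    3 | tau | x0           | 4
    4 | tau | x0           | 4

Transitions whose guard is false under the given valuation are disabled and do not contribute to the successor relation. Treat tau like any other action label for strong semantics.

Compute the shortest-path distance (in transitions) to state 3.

Layered search for 3:
  depth 0: {0}
  depth 1: {4}
  depth 2: {3}
3 enters at depth 2; path tau·a

Answer: 2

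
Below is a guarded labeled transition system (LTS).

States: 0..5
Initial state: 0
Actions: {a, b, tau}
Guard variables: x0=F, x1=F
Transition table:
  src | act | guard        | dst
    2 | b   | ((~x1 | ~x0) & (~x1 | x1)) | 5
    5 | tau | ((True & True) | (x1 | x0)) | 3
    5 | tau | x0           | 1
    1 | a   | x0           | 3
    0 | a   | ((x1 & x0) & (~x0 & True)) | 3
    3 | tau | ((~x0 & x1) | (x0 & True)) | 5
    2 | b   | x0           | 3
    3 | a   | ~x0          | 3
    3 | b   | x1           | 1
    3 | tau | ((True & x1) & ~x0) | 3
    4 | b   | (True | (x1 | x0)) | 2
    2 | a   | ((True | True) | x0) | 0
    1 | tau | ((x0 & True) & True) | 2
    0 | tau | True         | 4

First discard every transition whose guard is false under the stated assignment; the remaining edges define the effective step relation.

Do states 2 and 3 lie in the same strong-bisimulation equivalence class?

Refine partition for ~:
  round 0: {{0,1,2,3,4,5}}
  round 1: {{0,5},{1},{2},{3},{4}}
  round 2: {{0},{1},{2},{3},{4},{5}}
6 equivalence class(es) (converged in 3)
class of 2: {2}; class of 3: {3}

Answer: NOT BISIMILAR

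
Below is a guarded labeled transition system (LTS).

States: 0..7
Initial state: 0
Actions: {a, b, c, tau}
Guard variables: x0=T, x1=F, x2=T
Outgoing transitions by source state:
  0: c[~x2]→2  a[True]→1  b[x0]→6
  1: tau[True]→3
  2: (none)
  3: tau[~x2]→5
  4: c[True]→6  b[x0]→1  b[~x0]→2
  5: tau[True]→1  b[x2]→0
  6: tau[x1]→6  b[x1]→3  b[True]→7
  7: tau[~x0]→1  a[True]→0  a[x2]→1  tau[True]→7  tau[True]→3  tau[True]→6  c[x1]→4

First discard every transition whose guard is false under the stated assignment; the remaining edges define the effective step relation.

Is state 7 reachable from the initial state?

Answer: REACHABLE

Analysis:
Guard filter leaves 13 enabled edge(s).
Layer 0: {0}
Layer 1: {1,6}  cumulative {0,1,6}
Layer 2: {3,7}  cumulative {0,1,3,6,7}
R = {0,1,3,6,7}
witness 7: b·b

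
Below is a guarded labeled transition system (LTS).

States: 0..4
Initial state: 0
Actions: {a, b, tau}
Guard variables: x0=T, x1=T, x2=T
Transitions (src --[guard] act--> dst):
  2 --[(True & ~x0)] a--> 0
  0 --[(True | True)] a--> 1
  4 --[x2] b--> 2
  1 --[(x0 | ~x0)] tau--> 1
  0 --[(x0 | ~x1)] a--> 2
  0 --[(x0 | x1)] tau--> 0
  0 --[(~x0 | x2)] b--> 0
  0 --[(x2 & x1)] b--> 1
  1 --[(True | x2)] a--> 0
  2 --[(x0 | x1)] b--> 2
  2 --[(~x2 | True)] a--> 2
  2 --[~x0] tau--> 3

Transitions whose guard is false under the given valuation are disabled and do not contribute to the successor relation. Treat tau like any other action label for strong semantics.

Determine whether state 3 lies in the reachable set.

After dropping false guards: 10 live edges.
depth 0: {0}
depth 1: {1,2}  now seen {0,1,2}
R = {0,1,2}

Answer: UNREACHABLE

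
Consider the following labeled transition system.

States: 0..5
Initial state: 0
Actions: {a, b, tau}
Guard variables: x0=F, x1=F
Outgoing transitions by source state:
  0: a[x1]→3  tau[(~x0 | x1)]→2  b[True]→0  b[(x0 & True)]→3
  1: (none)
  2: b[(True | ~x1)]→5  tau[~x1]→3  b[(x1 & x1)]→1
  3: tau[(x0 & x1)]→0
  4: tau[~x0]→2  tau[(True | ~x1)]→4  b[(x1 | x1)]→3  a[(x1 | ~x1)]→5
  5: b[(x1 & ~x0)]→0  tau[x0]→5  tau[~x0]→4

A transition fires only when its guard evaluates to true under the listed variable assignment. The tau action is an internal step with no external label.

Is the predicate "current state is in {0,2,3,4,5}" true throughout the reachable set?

Answer: INVARIANT HOLDS

Trace:
Safe = {0,2,3,4,5}
Reachable = {0,2,3,4,5}
  0: ok
  2: ok
  3: ok
  4: ok
  5: ok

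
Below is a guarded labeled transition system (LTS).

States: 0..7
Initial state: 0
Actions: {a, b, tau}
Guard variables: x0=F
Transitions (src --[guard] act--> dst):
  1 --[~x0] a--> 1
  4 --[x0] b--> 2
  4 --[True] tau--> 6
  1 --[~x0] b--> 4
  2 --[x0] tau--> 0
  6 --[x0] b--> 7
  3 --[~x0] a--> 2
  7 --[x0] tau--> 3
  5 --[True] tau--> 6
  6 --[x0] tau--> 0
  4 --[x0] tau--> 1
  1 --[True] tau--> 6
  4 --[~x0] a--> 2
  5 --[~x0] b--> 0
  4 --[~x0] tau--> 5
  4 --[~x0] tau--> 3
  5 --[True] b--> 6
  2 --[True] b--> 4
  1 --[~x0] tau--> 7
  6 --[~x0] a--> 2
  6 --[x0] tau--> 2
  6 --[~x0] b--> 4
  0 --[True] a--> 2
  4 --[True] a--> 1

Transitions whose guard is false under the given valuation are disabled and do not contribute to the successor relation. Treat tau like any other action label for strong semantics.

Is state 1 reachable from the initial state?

Answer: REACHABLE

Analysis:
After dropping false guards: 17 live edges.
Layer 0: {0}
Layer 1: {2}  cumulative {0,2}
Layer 2: {4}  cumulative {0,2,4}
Layer 3: {1,3,5,6}  cumulative {0,1,2,3,4,5,6}
Layer 4: {7}  cumulative {0,1,2,3,4,5,6,7}
Reachable = {0,1,2,3,4,5,6,7}
witness 1: a·b·a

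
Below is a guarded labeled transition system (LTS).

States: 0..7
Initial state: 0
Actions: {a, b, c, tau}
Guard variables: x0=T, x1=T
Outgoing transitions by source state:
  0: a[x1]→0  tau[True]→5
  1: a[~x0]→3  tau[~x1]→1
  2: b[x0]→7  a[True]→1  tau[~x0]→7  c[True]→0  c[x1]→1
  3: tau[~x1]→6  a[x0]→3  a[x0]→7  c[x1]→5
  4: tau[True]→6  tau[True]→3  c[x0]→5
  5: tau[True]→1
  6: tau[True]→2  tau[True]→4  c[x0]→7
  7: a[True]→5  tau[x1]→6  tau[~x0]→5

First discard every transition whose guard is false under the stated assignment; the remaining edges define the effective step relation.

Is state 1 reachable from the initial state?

Answer: REACHABLE

Trace:
18 transition(s) survive guard evaluation.
depth 0: {0}
depth 1: {5}  now seen {0,5}
depth 2: {1}  now seen {0,1,5}
Reach set: {0,1,5}
trace reaching 1: tau·tau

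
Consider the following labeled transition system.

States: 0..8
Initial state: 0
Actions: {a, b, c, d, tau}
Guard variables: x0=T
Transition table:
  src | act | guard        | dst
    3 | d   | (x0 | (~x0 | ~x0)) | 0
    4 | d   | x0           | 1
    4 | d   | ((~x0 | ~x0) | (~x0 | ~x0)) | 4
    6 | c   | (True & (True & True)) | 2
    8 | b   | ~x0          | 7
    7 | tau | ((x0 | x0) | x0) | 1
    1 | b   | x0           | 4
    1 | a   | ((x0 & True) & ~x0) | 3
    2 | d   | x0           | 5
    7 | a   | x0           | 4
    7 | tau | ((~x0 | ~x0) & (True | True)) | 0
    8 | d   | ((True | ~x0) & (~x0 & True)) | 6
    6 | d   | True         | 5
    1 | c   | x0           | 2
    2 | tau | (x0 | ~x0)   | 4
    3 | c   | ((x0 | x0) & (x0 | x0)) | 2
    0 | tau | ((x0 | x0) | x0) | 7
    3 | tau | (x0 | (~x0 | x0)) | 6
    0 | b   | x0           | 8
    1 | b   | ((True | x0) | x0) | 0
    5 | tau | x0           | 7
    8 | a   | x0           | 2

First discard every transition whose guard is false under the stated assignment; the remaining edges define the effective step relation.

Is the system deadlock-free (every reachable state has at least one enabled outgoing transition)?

Reach set: {0,1,2,4,5,7,8}
  0: b→8  tau→7  [deg 2]
  1: b→0  b→4  c→2  [deg 3]
  2: d→5  tau→4  [deg 2]
  4: d→1  [deg 1]
  5: tau→7  [deg 1]
  7: a→4  tau→1  [deg 2]
  8: a→2  [deg 1]

Answer: DEADLOCK-FREE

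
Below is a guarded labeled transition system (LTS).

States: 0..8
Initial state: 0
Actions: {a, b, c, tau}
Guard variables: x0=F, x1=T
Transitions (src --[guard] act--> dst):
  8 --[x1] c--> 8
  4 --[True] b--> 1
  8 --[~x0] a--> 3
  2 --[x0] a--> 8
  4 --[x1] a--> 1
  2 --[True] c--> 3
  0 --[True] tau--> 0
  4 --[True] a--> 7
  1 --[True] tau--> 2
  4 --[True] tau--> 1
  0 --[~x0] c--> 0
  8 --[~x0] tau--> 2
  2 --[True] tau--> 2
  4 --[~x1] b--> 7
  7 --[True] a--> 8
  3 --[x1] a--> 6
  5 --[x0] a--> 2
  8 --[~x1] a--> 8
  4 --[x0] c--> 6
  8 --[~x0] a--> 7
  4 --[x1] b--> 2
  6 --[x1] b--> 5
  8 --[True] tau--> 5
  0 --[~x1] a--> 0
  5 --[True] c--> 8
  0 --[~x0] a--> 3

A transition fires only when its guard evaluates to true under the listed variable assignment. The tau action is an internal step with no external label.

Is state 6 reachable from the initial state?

20 transition(s) survive guard evaluation.
L0 = {0}
L1 = {3}  cumulative {0,3}
L2 = {6}  cumulative {0,3,6}
L3 = {5}  cumulative {0,3,5,6}
L4 = {8}  cumulative {0,3,5,6,8}
L5 = {2,7}  cumulative {0,2,3,5,6,7,8}
R = {0,2,3,5,6,7,8}
witness 6: a·a

Answer: REACHABLE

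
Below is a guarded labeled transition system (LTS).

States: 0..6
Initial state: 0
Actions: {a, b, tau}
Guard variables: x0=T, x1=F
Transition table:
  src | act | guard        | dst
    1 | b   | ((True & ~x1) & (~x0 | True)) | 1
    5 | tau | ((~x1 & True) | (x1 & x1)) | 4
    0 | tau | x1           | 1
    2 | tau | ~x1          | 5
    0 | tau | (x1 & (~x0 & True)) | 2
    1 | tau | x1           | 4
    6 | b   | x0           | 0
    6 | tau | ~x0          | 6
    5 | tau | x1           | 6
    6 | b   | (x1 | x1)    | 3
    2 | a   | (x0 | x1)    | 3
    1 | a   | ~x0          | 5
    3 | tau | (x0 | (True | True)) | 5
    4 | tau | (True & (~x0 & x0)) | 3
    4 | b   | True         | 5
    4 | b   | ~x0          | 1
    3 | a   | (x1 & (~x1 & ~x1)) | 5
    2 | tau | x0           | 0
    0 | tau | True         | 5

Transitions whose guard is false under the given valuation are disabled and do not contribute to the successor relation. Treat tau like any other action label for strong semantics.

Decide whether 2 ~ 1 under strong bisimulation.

Answer: NOT BISIMILAR

Trace:
Refine partition for ~:
  π0 = {{0,1,2,3,4,5,6}}
  π1 = {{0,3,5},{1,4,6},{2}}
  π2 = {{0,3},{1},{2},{4,6},{5}}
  π3 = {{0,3},{1},{2},{4},{5},{6}}
6 equivalence class(es) (converged in 4)
[2]={2}  [1]={1}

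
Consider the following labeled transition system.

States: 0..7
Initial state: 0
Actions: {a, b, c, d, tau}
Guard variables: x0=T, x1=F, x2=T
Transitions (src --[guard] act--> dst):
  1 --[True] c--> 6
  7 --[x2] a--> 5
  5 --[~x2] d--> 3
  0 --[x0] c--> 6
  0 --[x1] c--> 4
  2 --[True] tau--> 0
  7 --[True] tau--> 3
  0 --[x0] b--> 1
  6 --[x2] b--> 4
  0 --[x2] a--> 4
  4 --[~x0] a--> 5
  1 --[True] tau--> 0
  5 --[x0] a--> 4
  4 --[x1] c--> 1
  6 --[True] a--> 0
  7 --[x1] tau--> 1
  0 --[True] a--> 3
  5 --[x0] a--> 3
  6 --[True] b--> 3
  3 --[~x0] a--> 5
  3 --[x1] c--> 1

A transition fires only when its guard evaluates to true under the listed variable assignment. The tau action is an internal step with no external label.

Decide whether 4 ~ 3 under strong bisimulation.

Compute ~ classes (split until stable):
  P[0] = {{0,1,2,3,4,5,6,7}}
  P[1] = {{0},{1},{2},{3,4},{5},{6},{7}}
7 equivalence class(es) (converged in 2)
[4]={3,4}  [3]={3,4}

Answer: BISIMILAR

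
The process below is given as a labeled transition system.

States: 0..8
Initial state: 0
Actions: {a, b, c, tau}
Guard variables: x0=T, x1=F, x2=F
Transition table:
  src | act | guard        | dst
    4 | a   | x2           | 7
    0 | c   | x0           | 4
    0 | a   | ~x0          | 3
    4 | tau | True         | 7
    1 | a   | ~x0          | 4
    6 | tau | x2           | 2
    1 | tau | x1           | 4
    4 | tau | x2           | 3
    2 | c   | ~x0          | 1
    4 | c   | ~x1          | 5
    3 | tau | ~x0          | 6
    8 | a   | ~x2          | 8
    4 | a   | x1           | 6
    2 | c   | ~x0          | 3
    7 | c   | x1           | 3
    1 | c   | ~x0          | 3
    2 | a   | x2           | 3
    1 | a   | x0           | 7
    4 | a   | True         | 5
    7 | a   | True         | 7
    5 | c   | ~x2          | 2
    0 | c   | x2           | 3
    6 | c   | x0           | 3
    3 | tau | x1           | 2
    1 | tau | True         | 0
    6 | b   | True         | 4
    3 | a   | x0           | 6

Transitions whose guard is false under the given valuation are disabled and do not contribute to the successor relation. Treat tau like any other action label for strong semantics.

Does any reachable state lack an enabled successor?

Answer: DEADLOCK at state 2

Analysis:
Reachable = {0,2,4,5,7}
  0: c→4  [deg 1]
  2: ∅  [STUCK]
  4: a→5  c→5  tau→7  [deg 3]
  5: c→2  [deg 1]
  7: a→7  [deg 1]
trace reaching 2: c·c·c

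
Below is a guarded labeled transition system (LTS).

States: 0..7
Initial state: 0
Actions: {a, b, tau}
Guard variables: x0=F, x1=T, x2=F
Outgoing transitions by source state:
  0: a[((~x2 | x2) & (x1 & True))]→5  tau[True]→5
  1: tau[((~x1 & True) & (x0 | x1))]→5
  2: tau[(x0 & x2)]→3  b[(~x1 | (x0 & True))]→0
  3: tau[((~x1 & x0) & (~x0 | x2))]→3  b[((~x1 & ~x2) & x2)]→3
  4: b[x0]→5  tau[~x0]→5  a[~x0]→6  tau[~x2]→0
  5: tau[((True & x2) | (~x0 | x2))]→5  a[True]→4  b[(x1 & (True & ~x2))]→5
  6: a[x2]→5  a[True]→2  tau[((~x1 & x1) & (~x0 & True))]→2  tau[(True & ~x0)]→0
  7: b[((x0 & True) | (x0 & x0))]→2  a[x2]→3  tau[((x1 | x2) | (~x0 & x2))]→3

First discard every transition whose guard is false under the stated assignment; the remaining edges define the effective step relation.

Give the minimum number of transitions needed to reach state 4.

Layered search for 4:
  Layer 0: {0}
  Layer 1: {5}
  Layer 2: {4}
depth(4)=2, e.g. a·a

Answer: 2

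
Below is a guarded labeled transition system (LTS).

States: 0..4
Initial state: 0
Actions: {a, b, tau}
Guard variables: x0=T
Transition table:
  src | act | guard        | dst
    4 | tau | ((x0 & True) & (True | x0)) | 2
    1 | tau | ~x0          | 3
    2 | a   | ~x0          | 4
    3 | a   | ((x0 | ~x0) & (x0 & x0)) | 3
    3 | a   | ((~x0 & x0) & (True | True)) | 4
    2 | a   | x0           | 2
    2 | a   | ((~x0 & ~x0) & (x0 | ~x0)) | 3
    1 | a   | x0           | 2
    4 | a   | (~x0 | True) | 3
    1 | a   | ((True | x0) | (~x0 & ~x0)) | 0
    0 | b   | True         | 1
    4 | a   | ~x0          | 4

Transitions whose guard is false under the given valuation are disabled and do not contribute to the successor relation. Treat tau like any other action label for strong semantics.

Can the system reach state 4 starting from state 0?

7 transition(s) survive guard evaluation.
depth 0: {0}
depth 1: {1}  now seen {0,1}
depth 2: {2}  now seen {0,1,2}
R = {0,1,2}

Answer: UNREACHABLE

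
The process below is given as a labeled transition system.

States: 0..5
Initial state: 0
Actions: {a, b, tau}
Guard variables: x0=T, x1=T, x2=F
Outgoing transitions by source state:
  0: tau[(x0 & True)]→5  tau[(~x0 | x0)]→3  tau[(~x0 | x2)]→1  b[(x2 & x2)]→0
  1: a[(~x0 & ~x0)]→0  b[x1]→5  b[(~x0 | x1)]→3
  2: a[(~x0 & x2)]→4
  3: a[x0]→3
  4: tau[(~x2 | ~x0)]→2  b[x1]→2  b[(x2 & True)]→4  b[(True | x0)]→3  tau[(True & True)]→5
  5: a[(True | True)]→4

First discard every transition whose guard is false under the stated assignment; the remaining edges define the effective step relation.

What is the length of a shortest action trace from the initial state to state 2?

Answer: 3

Trace:
Breadth-first toward 2:
  depth 0: {0}
  depth 1: {3,5}
  depth 2: {4}
  depth 3: {2}
first hit 2 at d=3 via tau·a·b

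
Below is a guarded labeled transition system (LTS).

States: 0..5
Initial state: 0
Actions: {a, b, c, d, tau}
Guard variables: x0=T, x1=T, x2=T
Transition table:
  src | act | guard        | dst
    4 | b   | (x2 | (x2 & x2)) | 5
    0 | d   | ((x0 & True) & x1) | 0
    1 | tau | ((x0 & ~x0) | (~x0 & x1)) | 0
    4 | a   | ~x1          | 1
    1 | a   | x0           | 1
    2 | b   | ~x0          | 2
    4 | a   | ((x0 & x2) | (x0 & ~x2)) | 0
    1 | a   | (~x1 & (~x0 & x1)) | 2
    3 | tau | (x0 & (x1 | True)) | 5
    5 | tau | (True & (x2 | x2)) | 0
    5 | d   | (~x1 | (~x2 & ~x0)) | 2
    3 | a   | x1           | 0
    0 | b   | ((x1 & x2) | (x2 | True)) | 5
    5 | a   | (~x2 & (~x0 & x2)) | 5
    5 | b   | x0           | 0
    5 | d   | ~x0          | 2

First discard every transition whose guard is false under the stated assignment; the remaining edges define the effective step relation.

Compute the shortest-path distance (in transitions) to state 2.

Answer: UNREACHABLE

Working:
BFS to 2:
  L0 = {0}
  L1 = {5}
2 never appears.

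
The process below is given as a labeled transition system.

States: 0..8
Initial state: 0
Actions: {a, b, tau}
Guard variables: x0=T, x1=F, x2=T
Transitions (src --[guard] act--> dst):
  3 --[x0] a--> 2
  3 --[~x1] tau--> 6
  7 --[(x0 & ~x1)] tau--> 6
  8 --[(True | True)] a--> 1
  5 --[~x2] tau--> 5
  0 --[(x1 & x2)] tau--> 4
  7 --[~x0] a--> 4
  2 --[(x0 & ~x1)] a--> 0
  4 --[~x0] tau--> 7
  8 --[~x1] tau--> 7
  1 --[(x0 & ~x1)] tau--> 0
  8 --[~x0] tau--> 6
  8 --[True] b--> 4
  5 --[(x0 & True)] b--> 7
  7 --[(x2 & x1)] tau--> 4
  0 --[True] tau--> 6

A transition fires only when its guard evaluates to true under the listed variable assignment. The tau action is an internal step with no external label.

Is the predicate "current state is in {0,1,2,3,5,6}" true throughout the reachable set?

Answer: INVARIANT HOLDS

Analysis:
Inv-set: {0,1,2,3,5,6}
Reachable = {0,6}
  0: ok
  6: ok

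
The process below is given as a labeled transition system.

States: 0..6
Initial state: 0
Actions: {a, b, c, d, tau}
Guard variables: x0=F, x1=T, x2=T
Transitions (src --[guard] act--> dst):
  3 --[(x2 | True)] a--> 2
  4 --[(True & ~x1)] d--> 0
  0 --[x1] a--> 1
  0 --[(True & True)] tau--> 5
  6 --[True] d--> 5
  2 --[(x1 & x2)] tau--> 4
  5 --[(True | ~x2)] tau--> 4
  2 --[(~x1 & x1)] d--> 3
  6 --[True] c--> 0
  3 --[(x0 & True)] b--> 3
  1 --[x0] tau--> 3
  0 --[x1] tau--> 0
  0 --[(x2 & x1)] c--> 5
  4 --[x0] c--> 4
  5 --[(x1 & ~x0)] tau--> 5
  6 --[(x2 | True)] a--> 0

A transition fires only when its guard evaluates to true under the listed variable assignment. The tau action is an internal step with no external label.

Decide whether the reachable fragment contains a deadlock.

Reach set: {0,1,4,5}
  0: a→1  c→5  tau→0  tau→5  [deg 4]
  1: ∅  [STUCK]
  4: ∅  [STUCK]
  5: tau→4  tau→5  [deg 2]
trace reaching 1: a

Answer: DEADLOCK at state 1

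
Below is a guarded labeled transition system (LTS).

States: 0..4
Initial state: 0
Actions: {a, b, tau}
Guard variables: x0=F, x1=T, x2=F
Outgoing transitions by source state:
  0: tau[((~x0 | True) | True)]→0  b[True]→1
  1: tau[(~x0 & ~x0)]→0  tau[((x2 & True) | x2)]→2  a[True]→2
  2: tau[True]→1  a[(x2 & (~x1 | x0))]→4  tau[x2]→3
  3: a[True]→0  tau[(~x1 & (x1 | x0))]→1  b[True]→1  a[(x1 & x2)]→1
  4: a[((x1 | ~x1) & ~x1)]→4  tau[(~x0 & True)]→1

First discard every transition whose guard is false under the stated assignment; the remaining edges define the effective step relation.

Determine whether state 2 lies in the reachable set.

After dropping false guards: 8 live edges.
L0 = {0}
L1 = {1}  now seen {0,1}
L2 = {2}  now seen {0,1,2}
Reach set: {0,1,2}
witness 2: b·a

Answer: REACHABLE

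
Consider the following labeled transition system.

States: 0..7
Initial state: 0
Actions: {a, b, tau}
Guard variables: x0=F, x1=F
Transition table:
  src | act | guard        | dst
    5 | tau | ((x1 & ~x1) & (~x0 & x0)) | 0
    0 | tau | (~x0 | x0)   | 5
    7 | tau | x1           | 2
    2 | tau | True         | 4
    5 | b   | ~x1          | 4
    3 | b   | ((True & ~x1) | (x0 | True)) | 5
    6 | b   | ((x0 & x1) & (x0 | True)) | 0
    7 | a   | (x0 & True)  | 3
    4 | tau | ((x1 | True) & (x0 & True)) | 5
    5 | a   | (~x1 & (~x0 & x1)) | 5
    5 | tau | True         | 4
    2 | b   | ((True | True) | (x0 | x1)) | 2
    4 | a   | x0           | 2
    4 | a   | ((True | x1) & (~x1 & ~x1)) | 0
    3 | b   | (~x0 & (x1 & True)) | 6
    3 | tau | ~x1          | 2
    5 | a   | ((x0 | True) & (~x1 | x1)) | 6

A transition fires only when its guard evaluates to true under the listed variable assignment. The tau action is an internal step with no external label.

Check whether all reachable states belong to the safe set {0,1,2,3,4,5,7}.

Allowed set {0,1,2,3,4,5,7}
R = {0,4,5,6}
  0: safe
  4: safe
  5: safe
  6: outside
witness against invariant: tau·a → 6

Answer: INVARIANT VIOLATED at state 6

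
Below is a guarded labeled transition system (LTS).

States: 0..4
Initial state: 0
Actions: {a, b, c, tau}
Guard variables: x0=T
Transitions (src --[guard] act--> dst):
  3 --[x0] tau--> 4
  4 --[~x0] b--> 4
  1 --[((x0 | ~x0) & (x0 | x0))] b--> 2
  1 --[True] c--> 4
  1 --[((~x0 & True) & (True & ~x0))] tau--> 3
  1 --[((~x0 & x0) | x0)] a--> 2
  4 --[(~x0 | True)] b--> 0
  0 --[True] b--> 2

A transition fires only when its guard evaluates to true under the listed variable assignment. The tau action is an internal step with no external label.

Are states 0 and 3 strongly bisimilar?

Answer: NOT BISIMILAR

Analysis:
Compute ~ classes (split until stable):
  π0 = {{0,1,2,3,4}}
  π1 = {{0,4},{1},{2},{3}}
  π2 = {{0},{1},{2},{3},{4}}
stable after 3 split(s): 5 block(s)
0∈{0}, 3∈{3}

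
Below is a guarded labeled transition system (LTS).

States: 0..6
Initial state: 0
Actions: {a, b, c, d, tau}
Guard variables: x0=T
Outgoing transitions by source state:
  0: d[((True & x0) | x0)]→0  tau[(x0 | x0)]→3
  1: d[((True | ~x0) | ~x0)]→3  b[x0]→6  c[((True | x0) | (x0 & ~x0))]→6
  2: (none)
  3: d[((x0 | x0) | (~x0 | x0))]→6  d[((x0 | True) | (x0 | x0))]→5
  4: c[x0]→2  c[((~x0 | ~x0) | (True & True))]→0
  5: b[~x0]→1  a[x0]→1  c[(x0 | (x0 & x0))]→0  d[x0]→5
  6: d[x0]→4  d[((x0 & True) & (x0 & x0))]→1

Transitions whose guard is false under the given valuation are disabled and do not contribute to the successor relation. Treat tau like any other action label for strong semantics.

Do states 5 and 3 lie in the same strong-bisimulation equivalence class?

Answer: NOT BISIMILAR

Trace:
Refine partition for ~:
  P[0] = {{0,1,2,3,4,5,6}}
  P[1] = {{0},{1},{2},{3,6},{4},{5}}
  P[2] = {{0},{1},{2},{3},{4},{5},{6}}
stable after 3 split(s): 7 block(s)
class of 5: {5}; class of 3: {3}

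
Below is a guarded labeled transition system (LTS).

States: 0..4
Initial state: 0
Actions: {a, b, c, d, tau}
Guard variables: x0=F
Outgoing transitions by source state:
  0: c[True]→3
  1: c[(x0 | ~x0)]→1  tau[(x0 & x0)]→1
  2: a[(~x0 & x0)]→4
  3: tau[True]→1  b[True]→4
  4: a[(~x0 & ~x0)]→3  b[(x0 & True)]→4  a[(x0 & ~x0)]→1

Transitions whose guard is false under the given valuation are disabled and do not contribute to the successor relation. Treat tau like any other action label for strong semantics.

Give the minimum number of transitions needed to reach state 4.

Answer: 2

Trace:
Breadth-first toward 4:
  Layer 0: {0}
  Layer 1: {3}
  Layer 2: {1,4}
4 enters at depth 2; path c·b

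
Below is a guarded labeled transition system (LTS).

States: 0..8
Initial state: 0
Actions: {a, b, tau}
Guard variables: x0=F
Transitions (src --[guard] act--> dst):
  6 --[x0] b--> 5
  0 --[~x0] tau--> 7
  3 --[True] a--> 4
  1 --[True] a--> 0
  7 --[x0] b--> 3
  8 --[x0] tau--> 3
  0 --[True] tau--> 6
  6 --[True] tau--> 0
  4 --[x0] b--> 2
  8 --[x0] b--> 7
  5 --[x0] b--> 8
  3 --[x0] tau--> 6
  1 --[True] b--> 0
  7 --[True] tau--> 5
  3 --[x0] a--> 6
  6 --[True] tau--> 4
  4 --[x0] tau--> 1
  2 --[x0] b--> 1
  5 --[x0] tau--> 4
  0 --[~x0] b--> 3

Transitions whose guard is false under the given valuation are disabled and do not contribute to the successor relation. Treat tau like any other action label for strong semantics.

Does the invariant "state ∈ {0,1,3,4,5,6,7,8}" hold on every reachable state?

Answer: INVARIANT HOLDS

Analysis:
Safe = {0,1,3,4,5,6,7,8}
Reachable = {0,3,4,5,6,7}
  0: safe
  3: safe
  4: safe
  5: safe
  6: safe
  7: safe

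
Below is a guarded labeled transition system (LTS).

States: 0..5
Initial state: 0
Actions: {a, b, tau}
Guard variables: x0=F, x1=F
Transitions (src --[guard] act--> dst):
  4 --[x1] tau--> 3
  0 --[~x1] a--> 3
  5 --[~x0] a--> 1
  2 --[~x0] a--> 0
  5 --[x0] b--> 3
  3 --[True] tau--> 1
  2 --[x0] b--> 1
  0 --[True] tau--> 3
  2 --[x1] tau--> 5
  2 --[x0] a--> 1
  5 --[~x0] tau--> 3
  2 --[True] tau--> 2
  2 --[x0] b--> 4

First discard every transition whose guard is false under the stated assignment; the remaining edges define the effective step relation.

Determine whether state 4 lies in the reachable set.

Answer: UNREACHABLE

Trace:
Guard filter leaves 7 enabled edge(s).
depth 0: {0}
depth 1: {3}  now seen {0,3}
depth 2: {1}  now seen {0,1,3}
R = {0,1,3}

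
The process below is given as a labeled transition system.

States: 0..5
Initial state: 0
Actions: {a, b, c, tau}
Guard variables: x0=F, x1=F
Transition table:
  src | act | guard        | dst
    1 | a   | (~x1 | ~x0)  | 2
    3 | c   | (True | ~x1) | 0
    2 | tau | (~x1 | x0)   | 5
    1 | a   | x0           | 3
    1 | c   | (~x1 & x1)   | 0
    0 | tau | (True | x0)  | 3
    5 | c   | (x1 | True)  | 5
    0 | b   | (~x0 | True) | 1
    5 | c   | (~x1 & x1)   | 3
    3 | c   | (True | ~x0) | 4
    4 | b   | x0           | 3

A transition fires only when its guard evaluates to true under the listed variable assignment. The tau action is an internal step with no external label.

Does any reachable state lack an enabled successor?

R = {0,1,2,3,4,5}
  0: b→1  tau→3  [deg 2]
  1: a→2  [deg 1]
  2: tau→5  [deg 1]
  3: c→0  c→4  [deg 2]
  4: ∅  [no exit]
  5: c→5  [deg 1]
Path to 4: tau·c

Answer: DEADLOCK at state 4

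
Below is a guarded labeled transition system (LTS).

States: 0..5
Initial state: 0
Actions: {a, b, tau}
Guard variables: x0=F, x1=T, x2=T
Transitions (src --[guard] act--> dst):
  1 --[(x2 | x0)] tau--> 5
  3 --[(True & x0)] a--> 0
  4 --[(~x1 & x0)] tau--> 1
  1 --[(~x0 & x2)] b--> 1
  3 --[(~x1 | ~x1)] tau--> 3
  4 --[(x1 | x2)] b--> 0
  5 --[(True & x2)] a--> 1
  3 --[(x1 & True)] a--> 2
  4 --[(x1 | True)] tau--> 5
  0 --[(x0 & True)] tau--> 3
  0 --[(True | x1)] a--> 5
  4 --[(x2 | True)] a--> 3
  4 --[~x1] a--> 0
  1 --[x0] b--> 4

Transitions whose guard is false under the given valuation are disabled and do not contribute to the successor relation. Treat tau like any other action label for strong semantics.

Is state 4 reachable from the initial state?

8 transition(s) survive guard evaluation.
L0 = {0}
L1 = {5}  now seen {0,5}
L2 = {1}  now seen {0,1,5}
R = {0,1,5}

Answer: UNREACHABLE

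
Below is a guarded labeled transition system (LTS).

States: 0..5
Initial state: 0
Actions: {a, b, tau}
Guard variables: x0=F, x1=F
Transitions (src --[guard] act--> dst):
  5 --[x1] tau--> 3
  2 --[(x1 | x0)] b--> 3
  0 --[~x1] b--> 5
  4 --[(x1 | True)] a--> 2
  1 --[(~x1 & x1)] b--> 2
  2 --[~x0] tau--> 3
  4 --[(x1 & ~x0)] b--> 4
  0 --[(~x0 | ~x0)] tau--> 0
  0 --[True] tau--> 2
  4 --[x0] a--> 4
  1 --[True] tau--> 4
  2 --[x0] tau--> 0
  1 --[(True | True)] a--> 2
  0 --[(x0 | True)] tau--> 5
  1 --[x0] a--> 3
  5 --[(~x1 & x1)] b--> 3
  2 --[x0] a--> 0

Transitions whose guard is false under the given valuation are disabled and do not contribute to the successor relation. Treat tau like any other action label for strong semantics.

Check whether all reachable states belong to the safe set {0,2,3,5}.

Answer: INVARIANT HOLDS

Working:
Safe = {0,2,3,5}
Reach set: {0,2,3,5}
  0: safe
  2: safe
  3: safe
  5: safe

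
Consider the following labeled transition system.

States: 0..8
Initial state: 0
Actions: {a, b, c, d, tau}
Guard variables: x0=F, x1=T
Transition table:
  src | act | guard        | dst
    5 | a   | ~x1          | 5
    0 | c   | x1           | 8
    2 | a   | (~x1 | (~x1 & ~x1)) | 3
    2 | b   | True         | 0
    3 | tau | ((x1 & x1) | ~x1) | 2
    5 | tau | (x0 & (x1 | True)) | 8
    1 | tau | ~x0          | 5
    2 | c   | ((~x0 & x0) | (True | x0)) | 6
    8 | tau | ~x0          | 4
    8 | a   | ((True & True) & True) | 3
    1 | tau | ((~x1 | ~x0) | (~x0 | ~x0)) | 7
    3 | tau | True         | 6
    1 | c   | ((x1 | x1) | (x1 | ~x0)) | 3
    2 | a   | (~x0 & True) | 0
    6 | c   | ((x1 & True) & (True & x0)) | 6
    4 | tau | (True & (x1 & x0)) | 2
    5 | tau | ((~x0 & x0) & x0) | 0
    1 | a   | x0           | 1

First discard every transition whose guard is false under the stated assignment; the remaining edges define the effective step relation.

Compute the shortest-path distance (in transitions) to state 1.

Answer: UNREACHABLE

Trace:
Breadth-first toward 1:
  Layer 0: {0}
  Layer 1: {8}
  Layer 2: {3,4}
  Layer 3: {2,6}
1 never appears.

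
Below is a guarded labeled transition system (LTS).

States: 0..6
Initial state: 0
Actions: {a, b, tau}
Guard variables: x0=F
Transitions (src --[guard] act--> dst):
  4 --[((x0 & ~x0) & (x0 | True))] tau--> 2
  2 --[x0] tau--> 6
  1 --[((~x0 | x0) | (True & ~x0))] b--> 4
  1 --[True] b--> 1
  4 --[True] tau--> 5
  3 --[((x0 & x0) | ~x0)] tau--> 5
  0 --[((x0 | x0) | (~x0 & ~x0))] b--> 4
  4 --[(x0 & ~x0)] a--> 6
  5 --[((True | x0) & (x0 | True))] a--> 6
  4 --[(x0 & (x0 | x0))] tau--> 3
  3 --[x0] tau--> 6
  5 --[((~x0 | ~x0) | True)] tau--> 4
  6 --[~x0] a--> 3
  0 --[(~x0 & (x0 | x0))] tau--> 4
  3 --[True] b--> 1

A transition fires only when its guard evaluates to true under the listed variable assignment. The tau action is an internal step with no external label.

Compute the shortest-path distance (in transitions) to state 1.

BFS to 1:
  depth 0: {0}
  depth 1: {4}
  depth 2: {5}
  depth 3: {6}
  depth 4: {3}
  depth 5: {1}
depth(1)=5, e.g. b·tau·a·a·b

Answer: 5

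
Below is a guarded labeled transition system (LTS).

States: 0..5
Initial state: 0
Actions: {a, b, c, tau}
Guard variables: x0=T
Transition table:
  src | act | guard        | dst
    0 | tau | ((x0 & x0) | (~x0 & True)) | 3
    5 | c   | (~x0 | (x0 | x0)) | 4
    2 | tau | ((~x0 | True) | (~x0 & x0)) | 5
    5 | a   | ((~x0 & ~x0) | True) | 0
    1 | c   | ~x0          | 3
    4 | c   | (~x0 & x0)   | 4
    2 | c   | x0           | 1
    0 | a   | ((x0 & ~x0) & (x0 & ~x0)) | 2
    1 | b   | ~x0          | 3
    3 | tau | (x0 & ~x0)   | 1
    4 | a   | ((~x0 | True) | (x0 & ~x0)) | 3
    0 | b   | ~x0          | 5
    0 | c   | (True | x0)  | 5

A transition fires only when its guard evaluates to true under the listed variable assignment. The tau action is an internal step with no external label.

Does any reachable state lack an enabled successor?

Answer: DEADLOCK at state 3

Trace:
Reachable = {0,3,4,5}
  0: c→5  tau→3  [deg 2]
  3: ∅  [no exit]
  4: a→3  [deg 1]
  5: a→0  c→4  [deg 2]
Path to 3: tau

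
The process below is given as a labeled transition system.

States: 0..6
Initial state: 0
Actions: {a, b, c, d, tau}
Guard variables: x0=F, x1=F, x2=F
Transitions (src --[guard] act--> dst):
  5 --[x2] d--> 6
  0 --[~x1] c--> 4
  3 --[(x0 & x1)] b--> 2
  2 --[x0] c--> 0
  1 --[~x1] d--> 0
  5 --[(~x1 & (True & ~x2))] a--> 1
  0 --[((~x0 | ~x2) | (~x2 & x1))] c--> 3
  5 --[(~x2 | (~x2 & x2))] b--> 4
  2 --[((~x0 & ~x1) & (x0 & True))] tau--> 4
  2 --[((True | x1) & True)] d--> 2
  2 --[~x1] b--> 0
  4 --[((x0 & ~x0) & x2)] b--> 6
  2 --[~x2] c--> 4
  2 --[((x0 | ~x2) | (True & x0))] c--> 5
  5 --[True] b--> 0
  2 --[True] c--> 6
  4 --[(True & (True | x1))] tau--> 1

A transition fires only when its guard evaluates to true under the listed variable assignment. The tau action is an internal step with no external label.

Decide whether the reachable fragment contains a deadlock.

Answer: DEADLOCK at state 3

Analysis:
Reach set: {0,1,3,4}
  0: c→3  c→4  [deg 2]
  1: d→0  [deg 1]
  3: ∅  [STUCK]
  4: tau→1  [deg 1]
trace reaching 3: c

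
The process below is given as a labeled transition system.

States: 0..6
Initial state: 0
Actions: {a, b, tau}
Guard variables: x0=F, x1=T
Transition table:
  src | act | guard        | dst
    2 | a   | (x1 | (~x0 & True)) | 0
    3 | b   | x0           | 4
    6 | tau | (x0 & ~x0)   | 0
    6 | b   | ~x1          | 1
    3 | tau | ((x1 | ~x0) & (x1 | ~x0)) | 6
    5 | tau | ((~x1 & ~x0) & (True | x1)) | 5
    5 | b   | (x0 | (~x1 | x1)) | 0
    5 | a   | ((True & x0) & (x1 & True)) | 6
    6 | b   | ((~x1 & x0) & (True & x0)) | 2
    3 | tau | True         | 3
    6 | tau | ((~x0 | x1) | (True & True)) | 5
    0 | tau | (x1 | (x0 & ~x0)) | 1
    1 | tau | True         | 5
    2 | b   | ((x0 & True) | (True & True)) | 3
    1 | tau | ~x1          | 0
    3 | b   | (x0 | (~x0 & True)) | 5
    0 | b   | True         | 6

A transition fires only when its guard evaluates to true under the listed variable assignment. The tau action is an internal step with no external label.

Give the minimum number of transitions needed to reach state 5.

BFS to 5:
  Layer 0: {0}
  Layer 1: {1,6}
  Layer 2: {5}
depth(5)=2, e.g. b·tau

Answer: 2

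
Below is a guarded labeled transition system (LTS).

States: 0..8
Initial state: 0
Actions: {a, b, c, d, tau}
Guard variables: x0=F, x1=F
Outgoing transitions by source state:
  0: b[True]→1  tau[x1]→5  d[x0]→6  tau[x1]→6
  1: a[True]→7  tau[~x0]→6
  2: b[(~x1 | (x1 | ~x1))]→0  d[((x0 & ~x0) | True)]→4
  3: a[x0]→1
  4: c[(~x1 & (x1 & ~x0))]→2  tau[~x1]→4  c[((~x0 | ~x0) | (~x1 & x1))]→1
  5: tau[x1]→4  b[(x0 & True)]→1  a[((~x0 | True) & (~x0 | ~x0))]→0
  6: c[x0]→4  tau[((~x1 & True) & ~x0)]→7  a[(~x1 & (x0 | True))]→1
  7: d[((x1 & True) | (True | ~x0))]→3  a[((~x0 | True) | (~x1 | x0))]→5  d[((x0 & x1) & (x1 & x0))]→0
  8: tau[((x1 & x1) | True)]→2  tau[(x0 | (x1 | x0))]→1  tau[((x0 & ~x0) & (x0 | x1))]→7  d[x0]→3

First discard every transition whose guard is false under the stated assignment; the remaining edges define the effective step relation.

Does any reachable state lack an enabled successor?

Reach set: {0,1,3,5,6,7}
  0: b→1  [1 exit(s)]
  1: a→7  tau→6  [2 exit(s)]
  3: ∅  [deadlock]
  5: a→0  [1 exit(s)]
  6: a→1  tau→7  [2 exit(s)]
  7: a→5  d→3  [2 exit(s)]
trace reaching 3: b·a·d

Answer: DEADLOCK at state 3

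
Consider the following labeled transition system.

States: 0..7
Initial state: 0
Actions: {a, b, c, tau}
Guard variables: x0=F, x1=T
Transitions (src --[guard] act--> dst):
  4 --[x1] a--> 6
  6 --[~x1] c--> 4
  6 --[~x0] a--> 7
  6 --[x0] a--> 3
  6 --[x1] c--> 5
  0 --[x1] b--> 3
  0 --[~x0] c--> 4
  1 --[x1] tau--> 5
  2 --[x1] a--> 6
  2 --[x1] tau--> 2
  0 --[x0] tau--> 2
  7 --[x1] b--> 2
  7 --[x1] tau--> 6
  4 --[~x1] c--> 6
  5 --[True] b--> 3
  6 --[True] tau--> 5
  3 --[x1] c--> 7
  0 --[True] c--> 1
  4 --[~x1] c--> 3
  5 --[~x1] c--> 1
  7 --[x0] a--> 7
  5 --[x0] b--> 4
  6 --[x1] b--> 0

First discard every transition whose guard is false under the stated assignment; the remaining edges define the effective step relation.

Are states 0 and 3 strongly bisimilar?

Refine partition for ~:
  π0 = {{0,1,2,3,4,5,6,7}}
  π1 = {{0},{1},{2},{3},{4},{5},{6},{7}}
8 equivalence class(es) (converged in 2)
0∈{0}, 3∈{3}

Answer: NOT BISIMILAR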